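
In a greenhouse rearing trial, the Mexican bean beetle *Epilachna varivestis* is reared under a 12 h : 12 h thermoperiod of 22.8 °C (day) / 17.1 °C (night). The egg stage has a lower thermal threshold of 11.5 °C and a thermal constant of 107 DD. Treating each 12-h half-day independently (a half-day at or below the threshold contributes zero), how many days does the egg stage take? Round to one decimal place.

Day half: max(0, 22.8 − 11.5) × 0.5 = 11.3 × 0.5 = 5.65 DD.
Night half: max(0, 17.1 − 11.5) × 0.5 = 5.6 × 0.5 = 2.80 DD.
Per 24 h: 8.45 DD/day.
Duration = 107 / 8.45 = 12.663 ≈ 12.7 days.

12.7 days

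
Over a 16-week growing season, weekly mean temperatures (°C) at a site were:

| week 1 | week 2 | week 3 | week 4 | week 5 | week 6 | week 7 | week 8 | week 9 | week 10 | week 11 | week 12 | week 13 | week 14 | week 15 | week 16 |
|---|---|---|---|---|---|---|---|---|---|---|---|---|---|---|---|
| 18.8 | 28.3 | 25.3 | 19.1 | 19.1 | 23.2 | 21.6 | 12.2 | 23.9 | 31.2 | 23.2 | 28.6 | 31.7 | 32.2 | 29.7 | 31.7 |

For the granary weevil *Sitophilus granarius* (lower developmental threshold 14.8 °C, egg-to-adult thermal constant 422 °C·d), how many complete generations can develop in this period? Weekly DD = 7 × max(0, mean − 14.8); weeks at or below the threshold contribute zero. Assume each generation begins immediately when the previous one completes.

2 generations

Weekly DD (7 × max(0, T̄ − 14.8)): 28.0, 94.5, 73.5, 30.1, 30.1, 58.8, 47.6, 0.0, 63.7, 114.8, 58.8, 96.6, 118.3, 121.8, 104.3, 118.3.
Season total = 1159.2 DD.
Complete generations = ⌊1159.2 / 422⌋ = 2.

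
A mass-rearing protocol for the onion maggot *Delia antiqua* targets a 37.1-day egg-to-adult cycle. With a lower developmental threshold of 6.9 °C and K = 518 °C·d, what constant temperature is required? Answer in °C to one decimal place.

20.9 °C

Required daily accumulation = 518 / 37.1 = 13.962 DD/day.
T = T_base + 13.962 = 6.9 + 13.962 = 20.862 ≈ 20.9 °C.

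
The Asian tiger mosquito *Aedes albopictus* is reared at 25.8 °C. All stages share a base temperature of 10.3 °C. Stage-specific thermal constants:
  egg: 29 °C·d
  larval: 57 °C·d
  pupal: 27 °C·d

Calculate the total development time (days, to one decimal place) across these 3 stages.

7.3 days

Daily accumulation at 25.8 °C = 25.8 − 10.3 = 15.5 DD/day.
Total K = 29 + 57 + 27 = 113 DD.
Total duration = 113 / 15.5 = 7.290 ≈ 7.3 days.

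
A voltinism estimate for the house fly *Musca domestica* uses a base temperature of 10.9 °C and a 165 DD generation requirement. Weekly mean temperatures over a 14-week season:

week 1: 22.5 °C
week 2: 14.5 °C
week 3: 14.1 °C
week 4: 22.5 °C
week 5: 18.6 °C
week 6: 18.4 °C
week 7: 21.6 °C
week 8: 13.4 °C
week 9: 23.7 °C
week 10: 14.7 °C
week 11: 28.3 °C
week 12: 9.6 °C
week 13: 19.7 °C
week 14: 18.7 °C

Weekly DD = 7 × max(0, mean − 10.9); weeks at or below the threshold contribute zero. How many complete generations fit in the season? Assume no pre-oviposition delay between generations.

Weekly DD (7 × max(0, T̄ − 10.9)): 81.2, 25.2, 22.4, 81.2, 53.9, 52.5, 74.9, 17.5, 89.6, 26.6, 121.8, 0.0, 61.6, 54.6.
Season total = 763.0 DD.
Complete generations = ⌊763.0 / 165⌋ = 4.

4 generations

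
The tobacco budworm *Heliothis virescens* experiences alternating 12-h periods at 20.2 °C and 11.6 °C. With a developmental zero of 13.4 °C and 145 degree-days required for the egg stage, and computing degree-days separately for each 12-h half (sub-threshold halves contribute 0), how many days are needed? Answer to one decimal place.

42.6 days

Day half: max(0, 20.2 − 13.4) × 0.5 = 6.8 × 0.5 = 3.40 DD.
Night half: max(0, 11.6 − 13.4) × 0.5 = 0.0 × 0.5 = 0.00 DD.
Per 24 h: 3.40 DD/day.
Duration = 145 / 3.40 = 42.647 ≈ 42.6 days.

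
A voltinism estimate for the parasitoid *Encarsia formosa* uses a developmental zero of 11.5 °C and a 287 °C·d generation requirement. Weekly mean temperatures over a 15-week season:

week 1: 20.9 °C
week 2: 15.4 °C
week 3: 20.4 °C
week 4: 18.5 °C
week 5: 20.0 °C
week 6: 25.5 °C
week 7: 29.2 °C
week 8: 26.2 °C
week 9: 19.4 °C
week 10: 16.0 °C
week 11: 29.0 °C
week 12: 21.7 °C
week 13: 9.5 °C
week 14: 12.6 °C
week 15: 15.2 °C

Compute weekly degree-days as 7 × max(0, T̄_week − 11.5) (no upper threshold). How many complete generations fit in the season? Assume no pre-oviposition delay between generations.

3 generations

Weekly DD (7 × max(0, T̄ − 11.5)): 65.8, 27.3, 62.3, 49.0, 59.5, 98.0, 123.9, 102.9, 55.3, 31.5, 122.5, 71.4, 0.0, 7.7, 25.9.
Season total = 903.0 DD.
Complete generations = ⌊903.0 / 287⌋ = 3.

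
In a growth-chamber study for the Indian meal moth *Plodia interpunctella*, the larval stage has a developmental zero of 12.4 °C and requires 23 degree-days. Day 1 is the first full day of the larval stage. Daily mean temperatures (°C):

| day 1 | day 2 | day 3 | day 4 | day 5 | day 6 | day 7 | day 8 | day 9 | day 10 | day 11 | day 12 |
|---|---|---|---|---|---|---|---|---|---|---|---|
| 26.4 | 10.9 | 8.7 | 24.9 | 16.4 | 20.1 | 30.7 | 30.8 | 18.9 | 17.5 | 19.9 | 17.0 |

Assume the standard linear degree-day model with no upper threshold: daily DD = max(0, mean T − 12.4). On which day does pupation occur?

Daily DD above 12.4 °C: 14.0, 0.0, 0.0, 12.5, 4.0, 7.7, 18.3, 18.4, 6.5, 5.1, 7.5, 4.6.
Cumulative: 14.0, 14.0, 14.0, 26.5, 30.5, 38.2, 56.5, 74.9, 81.4, 86.5, 94.0, 98.6.
The total first reaches 23 DD on day 4.

day 4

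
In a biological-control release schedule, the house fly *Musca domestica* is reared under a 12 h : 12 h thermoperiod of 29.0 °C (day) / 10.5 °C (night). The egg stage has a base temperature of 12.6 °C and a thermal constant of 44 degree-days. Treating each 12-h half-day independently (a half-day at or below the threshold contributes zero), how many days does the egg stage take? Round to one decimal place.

5.4 days

Day half: max(0, 29.0 − 12.6) × 0.5 = 16.4 × 0.5 = 8.20 DD.
Night half: max(0, 10.5 − 12.6) × 0.5 = 0.0 × 0.5 = 0.00 DD.
Per 24 h: 8.20 DD/day.
Duration = 44 / 8.20 = 5.366 ≈ 5.4 days.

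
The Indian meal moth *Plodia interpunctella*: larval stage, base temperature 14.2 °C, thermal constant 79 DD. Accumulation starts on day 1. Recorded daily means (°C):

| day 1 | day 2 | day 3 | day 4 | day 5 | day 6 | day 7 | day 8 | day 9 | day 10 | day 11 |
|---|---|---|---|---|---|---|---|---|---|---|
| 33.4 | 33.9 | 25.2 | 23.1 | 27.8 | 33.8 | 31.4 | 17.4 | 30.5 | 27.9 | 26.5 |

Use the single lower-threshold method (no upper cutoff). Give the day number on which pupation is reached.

day 6

Daily DD above 14.2 °C: 19.2, 19.7, 11.0, 8.9, 13.6, 19.6, 17.2, 3.2, 16.3, 13.7, 12.3.
Cumulative: 19.2, 38.9, 49.9, 58.8, 72.4, 92.0, 109.2, 112.4, 128.7, 142.4, 154.7.
The total first reaches 79 DD on day 6.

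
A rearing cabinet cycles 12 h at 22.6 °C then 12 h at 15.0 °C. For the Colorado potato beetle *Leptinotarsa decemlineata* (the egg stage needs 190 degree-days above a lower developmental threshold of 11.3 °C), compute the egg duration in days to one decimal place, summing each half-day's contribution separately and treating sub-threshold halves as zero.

25.3 days

Day half: max(0, 22.6 − 11.3) × 0.5 = 11.3 × 0.5 = 5.65 DD.
Night half: max(0, 15.0 − 11.3) × 0.5 = 3.7 × 0.5 = 1.85 DD.
Per 24 h: 7.50 DD/day.
Duration = 190 / 7.50 = 25.333 ≈ 25.3 days.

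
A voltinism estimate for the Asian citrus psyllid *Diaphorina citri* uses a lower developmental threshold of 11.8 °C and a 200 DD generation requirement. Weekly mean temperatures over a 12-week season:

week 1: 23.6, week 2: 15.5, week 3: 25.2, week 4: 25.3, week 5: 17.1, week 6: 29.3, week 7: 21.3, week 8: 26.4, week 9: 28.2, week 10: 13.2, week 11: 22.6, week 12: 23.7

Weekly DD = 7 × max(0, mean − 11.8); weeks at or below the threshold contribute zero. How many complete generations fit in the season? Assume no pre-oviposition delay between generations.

Weekly DD (7 × max(0, T̄ − 11.8)): 82.6, 25.9, 93.8, 94.5, 37.1, 122.5, 66.5, 102.2, 114.8, 9.8, 75.6, 83.3.
Season total = 908.6 DD.
Complete generations = ⌊908.6 / 200⌋ = 4.

4 generations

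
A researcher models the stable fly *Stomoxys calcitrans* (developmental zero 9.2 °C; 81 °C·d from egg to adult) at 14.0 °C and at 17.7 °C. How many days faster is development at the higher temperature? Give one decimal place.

7.3 days

At 14.0 °C: 81 / (14.0 − 9.2) = 81 / 4.8 = 16.875 d.
At 17.7 °C: 81 / (17.7 − 9.2) = 81 / 8.5 = 9.529 d.
Difference = |16.875 − 9.529| = 7.346 ≈ 7.3 days.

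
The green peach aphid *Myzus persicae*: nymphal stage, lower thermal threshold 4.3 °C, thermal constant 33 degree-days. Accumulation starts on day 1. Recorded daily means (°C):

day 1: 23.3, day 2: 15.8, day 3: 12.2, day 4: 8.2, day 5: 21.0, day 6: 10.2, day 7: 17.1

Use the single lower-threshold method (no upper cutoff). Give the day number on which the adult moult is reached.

day 3

Daily DD above 4.3 °C: 19.0, 11.5, 7.9, 3.9, 16.7, 5.9, 12.8.
Cumulative: 19.0, 30.5, 38.4, 42.3, 59.0, 64.9, 77.7.
The total first reaches 33 DD on day 3.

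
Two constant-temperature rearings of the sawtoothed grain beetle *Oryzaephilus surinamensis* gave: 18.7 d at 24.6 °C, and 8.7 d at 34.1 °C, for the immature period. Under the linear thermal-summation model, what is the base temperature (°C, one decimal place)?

Equal thermal constants: D₁(T₁ − T_b) = D₂(T₂ − T_b).
18.7·(24.6 − T_b) = 8.7·(34.1 − T_b)
T_b = (18.7·24.6 − 8.7·34.1) / (18.7 − 8.7) = 163.35 / 10.0 = 16.335 °C ≈ 16.3 °C.

16.3 °C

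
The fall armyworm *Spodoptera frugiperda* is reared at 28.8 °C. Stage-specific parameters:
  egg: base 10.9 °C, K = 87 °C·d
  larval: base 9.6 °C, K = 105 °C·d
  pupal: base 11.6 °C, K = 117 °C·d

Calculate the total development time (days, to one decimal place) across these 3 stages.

17.1 days

egg: 87 / (28.8 − 10.9) = 87 / 17.9 = 4.860 d.
larval: 105 / (28.8 − 9.6) = 105 / 19.2 = 5.469 d.
pupal: 117 / (28.8 − 11.6) = 117 / 17.2 = 6.802 d.
Sum = 17.131 ≈ 17.1 days.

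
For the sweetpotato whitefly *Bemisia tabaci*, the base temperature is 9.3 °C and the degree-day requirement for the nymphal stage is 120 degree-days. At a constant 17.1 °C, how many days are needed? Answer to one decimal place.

15.4 days

Daily accumulation = 17.1 − 9.3 = 7.8 DD/day.
Duration = 120 / 7.8 = 15.385 ≈ 15.4 days.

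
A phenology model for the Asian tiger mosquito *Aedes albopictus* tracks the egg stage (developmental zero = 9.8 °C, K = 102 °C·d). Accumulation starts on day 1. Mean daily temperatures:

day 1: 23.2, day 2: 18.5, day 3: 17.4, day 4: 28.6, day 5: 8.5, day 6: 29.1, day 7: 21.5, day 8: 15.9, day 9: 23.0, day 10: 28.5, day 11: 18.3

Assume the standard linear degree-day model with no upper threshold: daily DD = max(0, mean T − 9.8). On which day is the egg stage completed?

Daily DD above 9.8 °C: 13.4, 8.7, 7.6, 18.8, 0.0, 19.3, 11.7, 6.1, 13.2, 18.7, 8.5.
Cumulative: 13.4, 22.1, 29.7, 48.5, 48.5, 67.8, 79.5, 85.6, 98.8, 117.5, 126.0.
The total first reaches 102 DD on day 10.

day 10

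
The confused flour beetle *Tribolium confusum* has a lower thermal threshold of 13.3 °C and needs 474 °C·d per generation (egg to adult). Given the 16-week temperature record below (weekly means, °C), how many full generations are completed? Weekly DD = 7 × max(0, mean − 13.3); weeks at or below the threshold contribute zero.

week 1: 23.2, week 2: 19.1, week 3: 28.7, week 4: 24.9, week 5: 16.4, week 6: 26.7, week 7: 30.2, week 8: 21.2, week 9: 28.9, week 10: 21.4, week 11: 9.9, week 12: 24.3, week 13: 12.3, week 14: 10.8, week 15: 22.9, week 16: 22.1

2 generations

Weekly DD (7 × max(0, T̄ − 13.3)): 69.3, 40.6, 107.8, 81.2, 21.7, 93.8, 118.3, 55.3, 109.2, 56.7, 0.0, 77.0, 0.0, 0.0, 67.2, 61.6.
Season total = 959.7 DD.
Complete generations = ⌊959.7 / 474⌋ = 2.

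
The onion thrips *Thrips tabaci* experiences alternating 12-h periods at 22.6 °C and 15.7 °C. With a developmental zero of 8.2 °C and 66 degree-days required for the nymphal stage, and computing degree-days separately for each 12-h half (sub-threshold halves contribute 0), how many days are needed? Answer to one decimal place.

6.0 days

Day half: max(0, 22.6 − 8.2) × 0.5 = 14.4 × 0.5 = 7.20 DD.
Night half: max(0, 15.7 − 8.2) × 0.5 = 7.5 × 0.5 = 3.75 DD.
Per 24 h: 10.95 DD/day.
Duration = 66 / 10.95 = 6.027 ≈ 6.0 days.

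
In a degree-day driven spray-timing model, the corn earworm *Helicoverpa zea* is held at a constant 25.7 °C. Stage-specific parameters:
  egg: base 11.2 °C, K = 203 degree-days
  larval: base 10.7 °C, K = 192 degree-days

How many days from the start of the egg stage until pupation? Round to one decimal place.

egg: 203 / (25.7 − 11.2) = 203 / 14.5 = 14.000 d.
larval: 192 / (25.7 − 10.7) = 192 / 15.0 = 12.800 d.
Sum = 26.800 ≈ 26.8 days.

26.8 days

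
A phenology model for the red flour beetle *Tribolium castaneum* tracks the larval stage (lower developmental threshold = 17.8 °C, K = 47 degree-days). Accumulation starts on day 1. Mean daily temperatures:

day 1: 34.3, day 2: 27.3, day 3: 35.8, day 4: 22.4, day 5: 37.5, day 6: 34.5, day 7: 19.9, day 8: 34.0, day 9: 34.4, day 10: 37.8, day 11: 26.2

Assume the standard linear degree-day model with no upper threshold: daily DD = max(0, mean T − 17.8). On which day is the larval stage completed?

day 4

Daily DD above 17.8 °C: 16.5, 9.5, 18.0, 4.6, 19.7, 16.7, 2.1, 16.2, 16.6, 20.0, 8.4.
Cumulative: 16.5, 26.0, 44.0, 48.6, 68.3, 85.0, 87.1, 103.3, 119.9, 139.9, 148.3.
The total first reaches 47 DD on day 4.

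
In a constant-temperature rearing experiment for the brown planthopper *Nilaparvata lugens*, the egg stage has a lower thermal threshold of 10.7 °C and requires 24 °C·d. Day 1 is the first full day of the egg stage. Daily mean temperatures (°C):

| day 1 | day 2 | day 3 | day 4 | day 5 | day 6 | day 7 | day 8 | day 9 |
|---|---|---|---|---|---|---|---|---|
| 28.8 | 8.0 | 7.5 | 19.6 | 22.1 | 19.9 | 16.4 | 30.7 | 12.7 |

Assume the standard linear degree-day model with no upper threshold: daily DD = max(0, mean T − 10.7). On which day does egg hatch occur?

day 4

Daily DD above 10.7 °C: 18.1, 0.0, 0.0, 8.9, 11.4, 9.2, 5.7, 20.0, 2.0.
Cumulative: 18.1, 18.1, 18.1, 27.0, 38.4, 47.6, 53.3, 73.3, 75.3.
The total first reaches 24 DD on day 4.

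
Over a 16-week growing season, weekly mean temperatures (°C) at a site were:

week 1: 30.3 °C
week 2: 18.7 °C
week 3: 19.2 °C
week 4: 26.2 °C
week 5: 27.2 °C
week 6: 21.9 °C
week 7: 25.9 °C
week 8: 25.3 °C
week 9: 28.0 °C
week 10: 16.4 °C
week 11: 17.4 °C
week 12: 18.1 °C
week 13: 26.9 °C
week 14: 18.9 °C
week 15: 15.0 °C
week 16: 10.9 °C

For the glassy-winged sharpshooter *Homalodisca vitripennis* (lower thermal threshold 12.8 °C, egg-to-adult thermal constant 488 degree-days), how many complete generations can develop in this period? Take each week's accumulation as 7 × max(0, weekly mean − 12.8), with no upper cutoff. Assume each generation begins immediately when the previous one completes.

Weekly DD (7 × max(0, T̄ − 12.8)): 122.5, 41.3, 44.8, 93.8, 100.8, 63.7, 91.7, 87.5, 106.4, 25.2, 32.2, 37.1, 98.7, 42.7, 15.4, 0.0.
Season total = 1003.8 DD.
Complete generations = ⌊1003.8 / 488⌋ = 2.

2 generations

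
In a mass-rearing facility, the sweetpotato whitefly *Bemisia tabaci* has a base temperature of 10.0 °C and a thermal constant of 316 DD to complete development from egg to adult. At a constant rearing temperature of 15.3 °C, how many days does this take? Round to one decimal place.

59.6 days

Daily accumulation = 15.3 − 10.0 = 5.3 DD/day.
Duration = 316 / 5.3 = 59.623 ≈ 59.6 days.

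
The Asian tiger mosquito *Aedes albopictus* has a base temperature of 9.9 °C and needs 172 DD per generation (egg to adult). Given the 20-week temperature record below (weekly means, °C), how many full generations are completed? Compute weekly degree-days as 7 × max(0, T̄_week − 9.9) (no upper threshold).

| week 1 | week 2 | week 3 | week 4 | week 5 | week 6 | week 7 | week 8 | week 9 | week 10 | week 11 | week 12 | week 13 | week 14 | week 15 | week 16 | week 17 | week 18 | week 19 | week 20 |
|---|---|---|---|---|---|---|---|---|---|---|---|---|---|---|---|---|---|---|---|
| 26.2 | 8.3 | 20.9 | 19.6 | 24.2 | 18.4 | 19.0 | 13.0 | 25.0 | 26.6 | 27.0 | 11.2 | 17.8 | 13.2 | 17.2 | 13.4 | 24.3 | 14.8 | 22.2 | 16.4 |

7 generations

Weekly DD (7 × max(0, T̄ − 9.9)): 114.1, 0.0, 77.0, 67.9, 100.1, 59.5, 63.7, 21.7, 105.7, 116.9, 119.7, 9.1, 55.3, 23.1, 51.1, 24.5, 100.8, 34.3, 86.1, 45.5.
Season total = 1276.1 DD.
Complete generations = ⌊1276.1 / 172⌋ = 7.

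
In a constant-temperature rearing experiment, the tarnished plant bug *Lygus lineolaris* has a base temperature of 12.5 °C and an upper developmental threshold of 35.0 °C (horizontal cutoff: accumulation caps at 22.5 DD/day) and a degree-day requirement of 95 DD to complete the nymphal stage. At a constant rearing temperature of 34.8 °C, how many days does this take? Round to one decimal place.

Daily accumulation = 34.8 − 12.5 = 22.3 DD/day.
Duration = 95 / 22.3 = 4.260 ≈ 4.3 days.

4.3 days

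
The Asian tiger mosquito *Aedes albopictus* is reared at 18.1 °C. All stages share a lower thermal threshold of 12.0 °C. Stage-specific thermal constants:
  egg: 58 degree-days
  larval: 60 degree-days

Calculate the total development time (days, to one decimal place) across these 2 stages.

Daily accumulation at 18.1 °C = 18.1 − 12.0 = 6.1 DD/day.
Total K = 58 + 60 = 118 DD.
Total duration = 118 / 6.1 = 19.344 ≈ 19.3 days.

19.3 days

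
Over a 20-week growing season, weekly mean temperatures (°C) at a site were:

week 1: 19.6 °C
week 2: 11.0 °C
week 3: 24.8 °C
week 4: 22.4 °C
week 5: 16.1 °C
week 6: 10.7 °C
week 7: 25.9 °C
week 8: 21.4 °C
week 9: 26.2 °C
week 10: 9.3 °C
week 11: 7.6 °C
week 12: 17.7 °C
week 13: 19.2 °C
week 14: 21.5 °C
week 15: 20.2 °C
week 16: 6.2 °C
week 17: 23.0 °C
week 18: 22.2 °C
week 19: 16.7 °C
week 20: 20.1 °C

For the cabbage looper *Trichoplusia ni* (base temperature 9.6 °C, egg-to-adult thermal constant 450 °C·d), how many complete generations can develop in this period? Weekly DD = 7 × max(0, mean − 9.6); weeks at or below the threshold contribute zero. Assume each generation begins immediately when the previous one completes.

Weekly DD (7 × max(0, T̄ − 9.6)): 70.0, 9.8, 106.4, 89.6, 45.5, 7.7, 114.1, 82.6, 116.2, 0.0, 0.0, 56.7, 67.2, 83.3, 74.2, 0.0, 93.8, 88.2, 49.7, 73.5.
Season total = 1228.5 DD.
Complete generations = ⌊1228.5 / 450⌋ = 2.

2 generations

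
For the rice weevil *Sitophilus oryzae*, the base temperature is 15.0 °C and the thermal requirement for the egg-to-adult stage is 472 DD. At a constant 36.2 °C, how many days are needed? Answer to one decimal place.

Daily accumulation = 36.2 − 15.0 = 21.2 DD/day.
Duration = 472 / 21.2 = 22.264 ≈ 22.3 days.

22.3 days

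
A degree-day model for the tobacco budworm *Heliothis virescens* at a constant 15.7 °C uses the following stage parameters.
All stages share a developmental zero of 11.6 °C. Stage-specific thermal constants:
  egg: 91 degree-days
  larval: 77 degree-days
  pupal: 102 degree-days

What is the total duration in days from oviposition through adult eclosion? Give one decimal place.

65.9 days

Daily accumulation at 15.7 °C = 15.7 − 11.6 = 4.1 DD/day.
Total K = 91 + 77 + 102 = 270 DD.
Total duration = 270 / 4.1 = 65.854 ≈ 65.9 days.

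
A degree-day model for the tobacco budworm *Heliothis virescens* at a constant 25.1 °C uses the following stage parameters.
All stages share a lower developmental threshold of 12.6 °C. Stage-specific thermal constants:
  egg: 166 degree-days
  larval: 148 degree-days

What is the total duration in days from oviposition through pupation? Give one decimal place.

Daily accumulation at 25.1 °C = 25.1 − 12.6 = 12.5 DD/day.
Total K = 166 + 148 = 314 DD.
Total duration = 314 / 12.5 = 25.120 ≈ 25.1 days.

25.1 days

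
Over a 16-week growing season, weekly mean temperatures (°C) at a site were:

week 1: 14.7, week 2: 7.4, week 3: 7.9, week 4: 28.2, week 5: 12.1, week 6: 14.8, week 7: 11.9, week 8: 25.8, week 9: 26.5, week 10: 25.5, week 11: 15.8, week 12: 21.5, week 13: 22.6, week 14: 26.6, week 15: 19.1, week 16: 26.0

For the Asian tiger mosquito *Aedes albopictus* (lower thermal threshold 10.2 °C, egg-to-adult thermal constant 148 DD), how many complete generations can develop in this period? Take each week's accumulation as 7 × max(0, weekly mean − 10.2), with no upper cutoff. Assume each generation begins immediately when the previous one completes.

7 generations

Weekly DD (7 × max(0, T̄ − 10.2)): 31.5, 0.0, 0.0, 126.0, 13.3, 32.2, 11.9, 109.2, 114.1, 107.1, 39.2, 79.1, 86.8, 114.8, 62.3, 110.6.
Season total = 1038.1 DD.
Complete generations = ⌊1038.1 / 148⌋ = 7.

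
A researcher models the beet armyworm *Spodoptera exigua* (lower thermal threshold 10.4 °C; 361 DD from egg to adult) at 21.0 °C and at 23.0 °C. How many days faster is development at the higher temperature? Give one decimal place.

At 21.0 °C: 361 / (21.0 − 10.4) = 361 / 10.6 = 34.057 d.
At 23.0 °C: 361 / (23.0 − 10.4) = 361 / 12.6 = 28.651 d.
Difference = |34.057 − 28.651| = 5.406 ≈ 5.4 days.

5.4 days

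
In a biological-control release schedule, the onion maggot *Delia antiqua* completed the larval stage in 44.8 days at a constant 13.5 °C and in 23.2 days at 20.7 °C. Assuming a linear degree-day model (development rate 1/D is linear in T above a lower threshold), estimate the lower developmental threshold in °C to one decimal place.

Equal thermal constants: D₁(T₁ − T_b) = D₂(T₂ − T_b).
44.8·(13.5 − T_b) = 23.2·(20.7 − T_b)
T_b = (44.8·13.5 − 23.2·20.7) / (44.8 − 23.2) = 124.56 / 21.6 = 5.767 °C ≈ 5.8 °C.

5.8 °C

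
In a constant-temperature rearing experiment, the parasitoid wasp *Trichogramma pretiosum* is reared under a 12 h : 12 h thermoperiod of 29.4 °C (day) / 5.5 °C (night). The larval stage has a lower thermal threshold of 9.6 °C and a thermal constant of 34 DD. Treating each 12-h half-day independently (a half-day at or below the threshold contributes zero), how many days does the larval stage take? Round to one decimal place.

Day half: max(0, 29.4 − 9.6) × 0.5 = 19.8 × 0.5 = 9.90 DD.
Night half: max(0, 5.5 − 9.6) × 0.5 = 0.0 × 0.5 = 0.00 DD.
Per 24 h: 9.90 DD/day.
Duration = 34 / 9.90 = 3.434 ≈ 3.4 days.

3.4 days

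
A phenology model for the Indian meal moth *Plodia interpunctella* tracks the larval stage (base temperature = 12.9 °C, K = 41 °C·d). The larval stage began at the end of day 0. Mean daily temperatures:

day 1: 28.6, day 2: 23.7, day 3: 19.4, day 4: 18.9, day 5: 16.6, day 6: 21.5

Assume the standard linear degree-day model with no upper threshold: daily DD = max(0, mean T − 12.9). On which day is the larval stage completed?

Daily DD above 12.9 °C: 15.7, 10.8, 6.5, 6.0, 3.7, 8.6.
Cumulative: 15.7, 26.5, 33.0, 39.0, 42.7, 51.3.
The total first reaches 41 DD on day 5.

day 5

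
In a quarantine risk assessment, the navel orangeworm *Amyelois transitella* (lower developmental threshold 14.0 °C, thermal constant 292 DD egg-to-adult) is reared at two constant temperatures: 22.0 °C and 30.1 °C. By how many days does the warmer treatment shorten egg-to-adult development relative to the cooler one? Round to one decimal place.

18.4 days

At 22.0 °C: 292 / (22.0 − 14.0) = 292 / 8.0 = 36.500 d.
At 30.1 °C: 292 / (30.1 − 14.0) = 292 / 16.1 = 18.137 d.
Difference = |36.500 − 18.137| = 18.363 ≈ 18.4 days.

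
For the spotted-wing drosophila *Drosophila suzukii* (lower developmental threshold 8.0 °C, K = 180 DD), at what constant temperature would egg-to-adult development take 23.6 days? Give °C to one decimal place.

15.6 °C

Required daily accumulation = 180 / 23.6 = 7.627 DD/day.
T = T_base + 7.627 = 8.0 + 7.627 = 15.627 ≈ 15.6 °C.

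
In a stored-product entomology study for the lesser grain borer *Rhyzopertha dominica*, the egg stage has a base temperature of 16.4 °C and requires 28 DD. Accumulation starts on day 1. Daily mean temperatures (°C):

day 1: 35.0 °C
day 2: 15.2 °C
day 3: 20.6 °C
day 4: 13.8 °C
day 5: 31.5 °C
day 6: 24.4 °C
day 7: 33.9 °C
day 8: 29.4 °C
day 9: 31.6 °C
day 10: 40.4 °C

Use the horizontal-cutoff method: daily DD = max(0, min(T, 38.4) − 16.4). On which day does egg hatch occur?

Daily DD above 16.4 °C (capped at 22.0): 18.6, 0.0, 4.2, 0.0, 15.1, 8.0, 17.5, 13.0, 15.2, 22.0.
Cumulative: 18.6, 18.6, 22.8, 22.8, 37.9, 45.9, 63.4, 76.4, 91.6, 113.6.
The total first reaches 28 DD on day 5.

day 5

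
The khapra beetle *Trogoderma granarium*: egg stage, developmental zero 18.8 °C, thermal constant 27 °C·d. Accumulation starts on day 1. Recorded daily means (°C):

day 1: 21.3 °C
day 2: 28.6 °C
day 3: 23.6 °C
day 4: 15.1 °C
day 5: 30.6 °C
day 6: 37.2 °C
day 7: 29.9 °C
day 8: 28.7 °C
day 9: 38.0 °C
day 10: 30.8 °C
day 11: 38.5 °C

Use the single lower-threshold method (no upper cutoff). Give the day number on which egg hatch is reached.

day 5

Daily DD above 18.8 °C: 2.5, 9.8, 4.8, 0.0, 11.8, 18.4, 11.1, 9.9, 19.2, 12.0, 19.7.
Cumulative: 2.5, 12.3, 17.1, 17.1, 28.9, 47.3, 58.4, 68.3, 87.5, 99.5, 119.2.
The total first reaches 27 DD on day 5.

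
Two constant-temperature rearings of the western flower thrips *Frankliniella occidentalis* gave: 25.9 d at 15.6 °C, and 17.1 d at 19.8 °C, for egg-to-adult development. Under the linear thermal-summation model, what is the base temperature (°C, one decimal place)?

7.4 °C

Equal thermal constants: D₁(T₁ − T_b) = D₂(T₂ − T_b).
25.9·(15.6 − T_b) = 17.1·(19.8 − T_b)
T_b = (25.9·15.6 − 17.1·19.8) / (25.9 − 17.1) = 65.46 / 8.8 = 7.439 °C ≈ 7.4 °C.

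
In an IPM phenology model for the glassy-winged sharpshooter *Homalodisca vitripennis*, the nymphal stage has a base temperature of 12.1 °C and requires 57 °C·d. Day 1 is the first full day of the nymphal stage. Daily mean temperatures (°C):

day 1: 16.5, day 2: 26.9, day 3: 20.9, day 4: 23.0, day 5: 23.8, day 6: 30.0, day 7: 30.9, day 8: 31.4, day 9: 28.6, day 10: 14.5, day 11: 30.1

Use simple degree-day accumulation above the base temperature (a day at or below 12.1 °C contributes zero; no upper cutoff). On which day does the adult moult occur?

day 6

Daily DD above 12.1 °C: 4.4, 14.8, 8.8, 10.9, 11.7, 17.9, 18.8, 19.3, 16.5, 2.4, 18.0.
Cumulative: 4.4, 19.2, 28.0, 38.9, 50.6, 68.5, 87.3, 106.6, 123.1, 125.5, 143.5.
The total first reaches 57 DD on day 6.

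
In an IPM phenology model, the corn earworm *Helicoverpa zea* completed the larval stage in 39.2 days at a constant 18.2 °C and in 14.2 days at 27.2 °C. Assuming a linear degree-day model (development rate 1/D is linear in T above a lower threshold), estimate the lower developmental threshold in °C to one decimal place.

13.1 °C

Linear rate model ⇒ the product D·(T − T_b) is constant across temperatures.
39.2·(18.2 − T_b) = 14.2·(27.2 − T_b)
T_b = (39.2·18.2 − 14.2·27.2) / (39.2 − 14.2) = 327.20 / 25.0 = 13.088 °C ≈ 13.1 °C.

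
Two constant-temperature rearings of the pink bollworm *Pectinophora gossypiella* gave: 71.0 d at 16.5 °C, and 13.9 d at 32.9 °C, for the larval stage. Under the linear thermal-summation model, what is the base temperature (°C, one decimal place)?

Linear rate model ⇒ the product D·(T − T_b) is constant across temperatures.
71.0·(16.5 − T_b) = 13.9·(32.9 − T_b)
T_b = (71.0·16.5 − 13.9·32.9) / (71.0 − 13.9) = 714.19 / 57.1 = 12.508 °C ≈ 12.5 °C.

12.5 °C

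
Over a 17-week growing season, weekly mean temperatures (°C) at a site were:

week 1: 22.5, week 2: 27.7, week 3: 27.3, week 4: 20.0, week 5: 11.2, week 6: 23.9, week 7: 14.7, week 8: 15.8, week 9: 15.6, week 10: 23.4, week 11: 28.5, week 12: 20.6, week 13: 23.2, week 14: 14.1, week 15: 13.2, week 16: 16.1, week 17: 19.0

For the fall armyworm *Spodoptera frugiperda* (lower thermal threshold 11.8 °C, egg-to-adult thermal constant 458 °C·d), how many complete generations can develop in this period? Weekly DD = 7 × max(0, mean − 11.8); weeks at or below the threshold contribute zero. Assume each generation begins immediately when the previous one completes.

Weekly DD (7 × max(0, T̄ − 11.8)): 74.9, 111.3, 108.5, 57.4, 0.0, 84.7, 20.3, 28.0, 26.6, 81.2, 116.9, 61.6, 79.8, 16.1, 9.8, 30.1, 50.4.
Season total = 957.6 DD.
Complete generations = ⌊957.6 / 458⌋ = 2.

2 generations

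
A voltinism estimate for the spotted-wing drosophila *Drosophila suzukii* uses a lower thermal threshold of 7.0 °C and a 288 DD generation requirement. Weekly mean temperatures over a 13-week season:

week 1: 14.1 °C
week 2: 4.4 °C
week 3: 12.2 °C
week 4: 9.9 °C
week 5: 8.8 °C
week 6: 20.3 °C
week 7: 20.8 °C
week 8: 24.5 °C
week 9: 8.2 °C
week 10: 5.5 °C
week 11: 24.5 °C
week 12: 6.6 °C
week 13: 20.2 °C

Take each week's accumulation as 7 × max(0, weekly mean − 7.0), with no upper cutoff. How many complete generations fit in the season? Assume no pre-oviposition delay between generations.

2 generations

Weekly DD (7 × max(0, T̄ − 7.0)): 49.7, 0.0, 36.4, 20.3, 12.6, 93.1, 96.6, 122.5, 8.4, 0.0, 122.5, 0.0, 92.4.
Season total = 654.5 DD.
Complete generations = ⌊654.5 / 288⌋ = 2.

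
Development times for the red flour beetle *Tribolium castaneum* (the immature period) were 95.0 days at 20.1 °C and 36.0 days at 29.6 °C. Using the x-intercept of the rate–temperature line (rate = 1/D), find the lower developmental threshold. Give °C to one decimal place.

Equal thermal constants: D₁(T₁ − T_b) = D₂(T₂ − T_b).
95.0·(20.1 − T_b) = 36.0·(29.6 − T_b)
T_b = (95.0·20.1 − 36.0·29.6) / (95.0 − 36.0) = 843.90 / 59.0 = 14.303 °C ≈ 14.3 °C.

14.3 °C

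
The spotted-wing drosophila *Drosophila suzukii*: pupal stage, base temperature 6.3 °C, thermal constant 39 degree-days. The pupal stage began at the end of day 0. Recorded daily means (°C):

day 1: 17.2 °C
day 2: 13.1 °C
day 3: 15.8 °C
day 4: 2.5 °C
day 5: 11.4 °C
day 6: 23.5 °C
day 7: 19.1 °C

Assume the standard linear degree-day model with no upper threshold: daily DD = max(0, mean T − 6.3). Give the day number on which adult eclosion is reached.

Daily DD above 6.3 °C: 10.9, 6.8, 9.5, 0.0, 5.1, 17.2, 12.8.
Cumulative: 10.9, 17.7, 27.2, 27.2, 32.3, 49.5, 62.3.
The total first reaches 39 DD on day 6.

day 6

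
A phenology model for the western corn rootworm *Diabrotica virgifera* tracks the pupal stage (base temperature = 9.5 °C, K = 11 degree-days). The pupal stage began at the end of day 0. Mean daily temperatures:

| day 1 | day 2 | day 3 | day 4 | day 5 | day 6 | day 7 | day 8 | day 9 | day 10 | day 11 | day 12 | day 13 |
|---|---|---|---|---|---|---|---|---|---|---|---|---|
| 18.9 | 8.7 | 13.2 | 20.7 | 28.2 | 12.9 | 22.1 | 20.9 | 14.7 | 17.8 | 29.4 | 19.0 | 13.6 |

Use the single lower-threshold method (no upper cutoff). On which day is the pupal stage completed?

Daily DD above 9.5 °C: 9.4, 0.0, 3.7, 11.2, 18.7, 3.4, 12.6, 11.4, 5.2, 8.3, 19.9, 9.5, 4.1.
Cumulative: 9.4, 9.4, 13.1, 24.3, 43.0, 46.4, 59.0, 70.4, 75.6, 83.9, 103.8, 113.3, 117.4.
The total first reaches 11 DD on day 3.

day 3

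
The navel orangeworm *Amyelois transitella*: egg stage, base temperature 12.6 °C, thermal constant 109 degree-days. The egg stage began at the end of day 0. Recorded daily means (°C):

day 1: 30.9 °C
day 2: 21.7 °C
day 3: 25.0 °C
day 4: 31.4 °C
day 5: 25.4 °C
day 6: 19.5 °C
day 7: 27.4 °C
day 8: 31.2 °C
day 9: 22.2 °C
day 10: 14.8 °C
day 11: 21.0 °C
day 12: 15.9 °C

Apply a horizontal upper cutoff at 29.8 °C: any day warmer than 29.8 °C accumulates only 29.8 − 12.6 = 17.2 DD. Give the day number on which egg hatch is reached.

Daily DD above 12.6 °C (capped at 17.2): 17.2, 9.1, 12.4, 17.2, 12.8, 6.9, 14.8, 17.2, 9.6, 2.2, 8.4, 3.3.
Cumulative: 17.2, 26.3, 38.7, 55.9, 68.7, 75.6, 90.4, 107.6, 117.2, 119.4, 127.8, 131.1.
The total first reaches 109 DD on day 9.

day 9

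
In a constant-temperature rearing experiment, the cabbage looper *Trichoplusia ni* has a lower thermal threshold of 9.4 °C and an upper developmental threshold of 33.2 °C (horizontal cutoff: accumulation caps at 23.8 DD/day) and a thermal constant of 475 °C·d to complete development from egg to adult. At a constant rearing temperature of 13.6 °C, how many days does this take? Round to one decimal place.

113.1 days

Daily accumulation = 13.6 − 9.4 = 4.2 DD/day.
Duration = 475 / 4.2 = 113.095 ≈ 113.1 days.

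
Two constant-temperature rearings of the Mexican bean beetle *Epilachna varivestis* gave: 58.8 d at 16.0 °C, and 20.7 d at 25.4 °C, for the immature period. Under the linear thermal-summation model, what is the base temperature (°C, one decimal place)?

10.9 °C

Equal thermal constants: D₁(T₁ − T_b) = D₂(T₂ − T_b).
58.8·(16.0 − T_b) = 20.7·(25.4 − T_b)
T_b = (58.8·16.0 − 20.7·25.4) / (58.8 − 20.7) = 415.02 / 38.1 = 10.893 °C ≈ 10.9 °C.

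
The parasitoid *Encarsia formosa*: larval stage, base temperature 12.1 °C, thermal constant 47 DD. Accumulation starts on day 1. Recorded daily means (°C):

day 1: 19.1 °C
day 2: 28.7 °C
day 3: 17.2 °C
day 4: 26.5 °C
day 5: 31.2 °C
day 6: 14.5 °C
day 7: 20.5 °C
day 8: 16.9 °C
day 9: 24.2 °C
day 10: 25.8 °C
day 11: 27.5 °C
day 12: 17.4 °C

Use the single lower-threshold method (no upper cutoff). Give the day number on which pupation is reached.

day 5

Daily DD above 12.1 °C: 7.0, 16.6, 5.1, 14.4, 19.1, 2.4, 8.4, 4.8, 12.1, 13.7, 15.4, 5.3.
Cumulative: 7.0, 23.6, 28.7, 43.1, 62.2, 64.6, 73.0, 77.8, 89.9, 103.6, 119.0, 124.3.
The total first reaches 47 DD on day 5.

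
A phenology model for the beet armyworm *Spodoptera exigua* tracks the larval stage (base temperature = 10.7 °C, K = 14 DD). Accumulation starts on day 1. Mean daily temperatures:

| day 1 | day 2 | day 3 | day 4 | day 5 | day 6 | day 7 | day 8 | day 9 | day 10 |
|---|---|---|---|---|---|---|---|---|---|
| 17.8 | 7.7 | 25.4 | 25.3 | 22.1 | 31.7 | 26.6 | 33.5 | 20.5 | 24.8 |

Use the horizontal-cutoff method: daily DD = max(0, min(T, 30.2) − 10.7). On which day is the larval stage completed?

day 3

Daily DD above 10.7 °C (capped at 19.5): 7.1, 0.0, 14.7, 14.6, 11.4, 19.5, 15.9, 19.5, 9.8, 14.1.
Cumulative: 7.1, 7.1, 21.8, 36.4, 47.8, 67.3, 83.2, 102.7, 112.5, 126.6.
The total first reaches 14 DD on day 3.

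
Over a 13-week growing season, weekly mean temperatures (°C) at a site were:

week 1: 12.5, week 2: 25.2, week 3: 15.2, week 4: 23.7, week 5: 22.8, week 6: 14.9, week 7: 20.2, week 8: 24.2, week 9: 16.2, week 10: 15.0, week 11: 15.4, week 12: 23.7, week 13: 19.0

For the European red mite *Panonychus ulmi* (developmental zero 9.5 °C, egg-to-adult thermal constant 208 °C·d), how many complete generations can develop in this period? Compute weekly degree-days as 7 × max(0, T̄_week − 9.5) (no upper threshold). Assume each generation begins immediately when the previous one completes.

4 generations

Weekly DD (7 × max(0, T̄ − 9.5)): 21.0, 109.9, 39.9, 99.4, 93.1, 37.8, 74.9, 102.9, 46.9, 38.5, 41.3, 99.4, 66.5.
Season total = 871.5 DD.
Complete generations = ⌊871.5 / 208⌋ = 4.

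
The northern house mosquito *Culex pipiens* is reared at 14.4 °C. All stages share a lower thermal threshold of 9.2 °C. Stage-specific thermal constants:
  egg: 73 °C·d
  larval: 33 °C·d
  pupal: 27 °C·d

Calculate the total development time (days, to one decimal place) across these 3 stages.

Daily accumulation at 14.4 °C = 14.4 − 9.2 = 5.2 DD/day.
Total K = 73 + 33 + 27 = 133 DD.
Total duration = 133 / 5.2 = 25.577 ≈ 25.6 days.

25.6 days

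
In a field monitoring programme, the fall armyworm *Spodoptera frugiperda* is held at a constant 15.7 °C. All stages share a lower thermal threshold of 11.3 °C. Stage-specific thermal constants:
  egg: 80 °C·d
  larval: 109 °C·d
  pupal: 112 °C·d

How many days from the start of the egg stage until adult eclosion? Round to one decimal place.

Daily accumulation at 15.7 °C = 15.7 − 11.3 = 4.4 DD/day.
Total K = 80 + 109 + 112 = 301 DD.
Total duration = 301 / 4.4 = 68.409 ≈ 68.4 days.

68.4 days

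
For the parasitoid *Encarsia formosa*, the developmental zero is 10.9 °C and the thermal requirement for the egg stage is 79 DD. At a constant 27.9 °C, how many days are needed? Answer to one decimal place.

4.6 days

Daily accumulation = 27.9 − 10.9 = 17.0 DD/day.
Duration = 79 / 17.0 = 4.647 ≈ 4.6 days.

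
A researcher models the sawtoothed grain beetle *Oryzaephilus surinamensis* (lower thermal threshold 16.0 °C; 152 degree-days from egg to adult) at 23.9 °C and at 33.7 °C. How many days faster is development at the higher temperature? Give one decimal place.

10.7 days

At 23.9 °C: 152 / (23.9 − 16.0) = 152 / 7.9 = 19.241 d.
At 33.7 °C: 152 / (33.7 − 16.0) = 152 / 17.7 = 8.588 d.
Difference = |19.241 − 8.588| = 10.653 ≈ 10.7 days.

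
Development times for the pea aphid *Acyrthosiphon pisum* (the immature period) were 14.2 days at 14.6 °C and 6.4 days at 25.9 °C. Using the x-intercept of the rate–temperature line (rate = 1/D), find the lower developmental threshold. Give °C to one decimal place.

Linear rate model ⇒ the product D·(T − T_b) is constant across temperatures.
14.2·(14.6 − T_b) = 6.4·(25.9 − T_b)
T_b = (14.2·14.6 − 6.4·25.9) / (14.2 − 6.4) = 41.56 / 7.8 = 5.328 °C ≈ 5.3 °C.

5.3 °C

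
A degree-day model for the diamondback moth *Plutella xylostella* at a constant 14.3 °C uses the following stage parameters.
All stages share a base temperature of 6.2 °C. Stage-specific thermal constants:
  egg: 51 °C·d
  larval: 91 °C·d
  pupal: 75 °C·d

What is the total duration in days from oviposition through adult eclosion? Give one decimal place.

26.8 days

Daily accumulation at 14.3 °C = 14.3 − 6.2 = 8.1 DD/day.
Total K = 51 + 91 + 75 = 217 DD.
Total duration = 217 / 8.1 = 26.790 ≈ 26.8 days.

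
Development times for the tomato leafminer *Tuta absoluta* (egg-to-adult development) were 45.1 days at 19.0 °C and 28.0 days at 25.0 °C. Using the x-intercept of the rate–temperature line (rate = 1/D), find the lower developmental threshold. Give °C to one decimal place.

Equal thermal constants: D₁(T₁ − T_b) = D₂(T₂ − T_b).
45.1·(19.0 − T_b) = 28.0·(25.0 − T_b)
T_b = (45.1·19.0 − 28.0·25.0) / (45.1 − 28.0) = 156.90 / 17.1 = 9.175 °C ≈ 9.2 °C.

9.2 °C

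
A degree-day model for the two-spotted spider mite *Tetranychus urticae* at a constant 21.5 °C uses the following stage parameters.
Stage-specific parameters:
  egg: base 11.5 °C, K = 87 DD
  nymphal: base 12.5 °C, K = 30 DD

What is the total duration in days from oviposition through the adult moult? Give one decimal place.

egg: 87 / (21.5 − 11.5) = 87 / 10.0 = 8.700 d.
nymphal: 30 / (21.5 − 12.5) = 30 / 9.0 = 3.333 d.
Sum = 12.033 ≈ 12.0 days.

12.0 days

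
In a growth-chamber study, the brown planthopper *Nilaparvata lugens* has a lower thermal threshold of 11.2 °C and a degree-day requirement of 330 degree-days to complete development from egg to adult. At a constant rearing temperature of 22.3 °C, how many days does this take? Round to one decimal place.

Daily accumulation = 22.3 − 11.2 = 11.1 DD/day.
Duration = 330 / 11.1 = 29.730 ≈ 29.7 days.

29.7 days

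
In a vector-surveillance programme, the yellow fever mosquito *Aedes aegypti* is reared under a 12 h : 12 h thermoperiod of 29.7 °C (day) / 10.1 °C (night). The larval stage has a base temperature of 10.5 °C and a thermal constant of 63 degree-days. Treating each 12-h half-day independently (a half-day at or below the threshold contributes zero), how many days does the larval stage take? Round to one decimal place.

Day half: max(0, 29.7 − 10.5) × 0.5 = 19.2 × 0.5 = 9.60 DD.
Night half: max(0, 10.1 − 10.5) × 0.5 = 0.0 × 0.5 = 0.00 DD.
Per 24 h: 9.60 DD/day.
Duration = 63 / 9.60 = 6.562 ≈ 6.6 days.

6.6 days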